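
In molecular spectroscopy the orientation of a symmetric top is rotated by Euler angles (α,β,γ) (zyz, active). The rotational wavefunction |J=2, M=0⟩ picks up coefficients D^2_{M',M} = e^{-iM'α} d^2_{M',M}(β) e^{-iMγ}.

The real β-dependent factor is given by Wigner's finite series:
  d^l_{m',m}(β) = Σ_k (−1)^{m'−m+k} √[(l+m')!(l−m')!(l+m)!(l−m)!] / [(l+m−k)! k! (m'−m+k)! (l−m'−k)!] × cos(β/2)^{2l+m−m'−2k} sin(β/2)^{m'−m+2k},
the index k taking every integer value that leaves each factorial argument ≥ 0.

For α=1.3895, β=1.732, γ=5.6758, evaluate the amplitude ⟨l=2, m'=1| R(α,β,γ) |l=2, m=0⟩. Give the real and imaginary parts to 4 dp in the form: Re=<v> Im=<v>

Re=0.0350 Im=-0.1909

Split into d^2_{1,0}(β=1.732) × two z-phases.
Half-angle: c=0.647879, s=0.761744. N=√(6·1·2·2)=4.898979
Admissible k: 0..1 (factorial args all ≥0)
  k=0: (−1)^1·4.8990/(2)·0.6479^3·0.7617^1 = -0.507418
  k=1: (−1)^2·4.8990/(2)·0.6479^1·0.7617^3 = +0.701448
d^2_{1,0}(1.732) = -0.507418 +0.701448 = +0.194031
Attach z-rotation phases: D = e^{-i(1)(1.3895)}·(+0.194031)·e^{-i(0)(5.6758)} = +0.034985-0.190851i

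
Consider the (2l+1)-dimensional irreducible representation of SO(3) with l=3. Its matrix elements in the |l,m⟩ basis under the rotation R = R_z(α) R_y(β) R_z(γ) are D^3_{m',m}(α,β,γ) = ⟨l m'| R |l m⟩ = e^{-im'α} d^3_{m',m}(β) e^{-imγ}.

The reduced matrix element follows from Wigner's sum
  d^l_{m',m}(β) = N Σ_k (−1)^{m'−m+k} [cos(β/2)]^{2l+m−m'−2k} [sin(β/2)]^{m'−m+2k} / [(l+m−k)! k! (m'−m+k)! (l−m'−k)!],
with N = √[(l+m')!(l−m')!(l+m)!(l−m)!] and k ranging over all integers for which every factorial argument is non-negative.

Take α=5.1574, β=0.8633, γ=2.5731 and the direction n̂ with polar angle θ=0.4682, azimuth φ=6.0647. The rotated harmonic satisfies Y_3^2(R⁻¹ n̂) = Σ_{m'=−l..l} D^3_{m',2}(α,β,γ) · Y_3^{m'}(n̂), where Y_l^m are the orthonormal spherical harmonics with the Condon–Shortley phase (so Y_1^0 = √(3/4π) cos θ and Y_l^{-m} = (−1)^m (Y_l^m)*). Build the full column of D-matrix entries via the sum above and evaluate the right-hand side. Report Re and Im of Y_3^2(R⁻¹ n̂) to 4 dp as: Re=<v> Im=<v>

Re=0.3008 Im=-0.0314

Need the full column D^3_{m',2} for m'=−3..3 at α=5.1574, β=0.8633, γ=2.5731.
cos(β/2)=0.908277, sin(β/2)=0.418370
d^3_{-3,2}: single k=5 term ⇒ +0.028517;  D = -0.017699-0.022359i
d^3_{-2,2}: k∈[4..5] ⇒ +0.126371 -0.005362 = +0.121009;  D = +0.053310-0.108633i
d^3_{-1,2}: k∈[3..4] ⇒ +0.347029 -0.036815 = +0.310215;  D = +0.310195+0.003474i
d^3_{0,2}: k∈[2..3] ⇒ +0.652461 -0.138433 = +0.514028;  D = +0.216062+0.466414i
d^3_{1,2}: k∈[1..2] ⇒ +0.817808 -0.347029 = +0.470779;  D = -0.300384+0.362494i
d^3_{2,2}: k∈[0..1] ⇒ +0.561447 -0.595612 = -0.034165;  D = +0.033129+0.008352i
d^3_{3,2}: single k=0 term ⇒ -0.633471;  D = +0.124639+0.621089i
Y_3^{m'}(θ=0.4682,φ=6.0647) and Σ D·Y over m':
  (-0.0177-0.0224i)·(+0.0304+0.0234i)  (+0.0533-0.1086i)·(+0.1683+0.0786i)  (+0.3102+0.0035i)·(+0.4245+0.0943i)  (+0.2161+0.4664i)·(+0.3269+0.0000i)  (-0.3004+0.3625i)·(-0.4245+0.0943i)  (+0.0331+0.0084i)·(+0.1683-0.0786i)  (+0.1246+0.6211i)·(-0.0304+0.0234i)
Y_3^2(R⁻¹ n̂) = +0.300773-0.031355i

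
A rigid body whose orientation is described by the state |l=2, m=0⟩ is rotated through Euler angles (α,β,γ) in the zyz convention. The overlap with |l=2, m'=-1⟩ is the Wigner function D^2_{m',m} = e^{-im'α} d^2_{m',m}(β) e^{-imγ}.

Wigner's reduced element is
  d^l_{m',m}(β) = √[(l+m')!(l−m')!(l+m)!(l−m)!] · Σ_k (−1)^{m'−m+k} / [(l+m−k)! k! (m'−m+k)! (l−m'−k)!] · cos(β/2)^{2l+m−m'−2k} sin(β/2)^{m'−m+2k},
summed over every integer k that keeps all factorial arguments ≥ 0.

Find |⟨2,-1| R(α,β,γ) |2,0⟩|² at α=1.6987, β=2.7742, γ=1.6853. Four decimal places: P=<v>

First d^2_{-1,0}(β=2.7742), then the phase factors e^{-i(-1)α} and e^{-i(0)γ}:
c=cos(2.7742/2)=0.182665, s=sin(2.7742/2)=0.983175; N=√[1·6·2·2]=4.898979
k∈{1,2} keeps every argument non-negative
  k=1: (−1)^0·4.8990/(2)·0.1827^3·0.9832^1 = +0.014678
  k=2: (−1)^1·4.8990/(2)·0.1827^1·0.9832^3 = -0.425230
d^2_{-1,0}(2.7742) = +0.014678 -0.425230 = -0.410552
|D^2_{-1,0}|² = |d^2_{-1,0}(β)|² = (-0.410552)² = 0.168553 (the z-rotation phases have unit modulus)

P=0.1686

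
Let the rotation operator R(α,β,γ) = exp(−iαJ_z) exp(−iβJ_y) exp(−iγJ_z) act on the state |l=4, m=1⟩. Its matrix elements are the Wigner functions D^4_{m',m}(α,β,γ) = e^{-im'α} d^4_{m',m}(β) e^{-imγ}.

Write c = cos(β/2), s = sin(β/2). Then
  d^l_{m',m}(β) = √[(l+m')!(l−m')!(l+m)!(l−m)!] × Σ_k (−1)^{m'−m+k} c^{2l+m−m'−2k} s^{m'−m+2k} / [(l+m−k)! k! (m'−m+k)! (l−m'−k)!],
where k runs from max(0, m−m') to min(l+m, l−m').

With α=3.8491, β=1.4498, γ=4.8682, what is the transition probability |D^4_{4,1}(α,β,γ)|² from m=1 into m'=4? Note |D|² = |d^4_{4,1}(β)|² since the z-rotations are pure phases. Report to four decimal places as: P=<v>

P=0.2629

First d^4_{4,1}(β=1.4498), then the phase factors e^{-i(4)α} and e^{-i(1)γ}:
c=cos(1.4498/2)=0.748566, s=sin(1.4498/2)=0.663061; N=√[40320·1·120·6]=5387.986637
k∈{0} keeps every argument non-negative
  k=0: (−1)^3·5387.9866/(720)·0.7486^5·0.6631^3 = -0.512747
d^4_{4,1}(1.4498) = -0.512747
|D^4_{4,1}|² = |d^4_{4,1}(β)|² = (-0.512747)² = 0.262910 (the z-rotation phases have unit modulus)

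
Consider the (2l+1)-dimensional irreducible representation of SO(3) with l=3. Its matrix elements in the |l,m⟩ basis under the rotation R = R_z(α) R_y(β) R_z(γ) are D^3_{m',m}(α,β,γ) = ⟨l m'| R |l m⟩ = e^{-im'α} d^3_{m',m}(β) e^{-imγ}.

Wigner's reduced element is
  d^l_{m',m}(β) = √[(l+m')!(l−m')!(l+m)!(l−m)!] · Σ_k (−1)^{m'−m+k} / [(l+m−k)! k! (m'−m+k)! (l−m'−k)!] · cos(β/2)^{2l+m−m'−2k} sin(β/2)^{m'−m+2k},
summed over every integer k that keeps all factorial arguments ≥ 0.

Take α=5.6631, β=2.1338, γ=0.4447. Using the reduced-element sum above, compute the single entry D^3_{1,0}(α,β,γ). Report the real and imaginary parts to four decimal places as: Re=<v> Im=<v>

D^3_{1,0}(5.6631,2.1338,0.4447) = e^{-i·1·5.6631}·d^3_{1,0}(2.1338)·e^{-i·0·0.4447}. Compute d first:
c=cos(2.1338/2)=0.482841, s=sin(2.1338/2)=0.875708; N=√[24·2·6·6]=41.569219
k: max(0,(0)−(1))=0 … min(3+(0),3−(1))=2
  k=0: (−1)^1·41.5692/(12)·0.4828^5·0.8757^1 = -0.079611
  k=1: (−1)^2·41.5692/(4)·0.4828^3·0.8757^3 = +0.785602
  k=2: (−1)^3·41.5692/(12)·0.4828^1·0.8757^5 = -0.861373
d^3_{1,0}(2.1338) = -0.079611 +0.785602 -0.861373 = -0.155382
Attach z-rotation phases: D = e^{-i(1)(5.6631)}·(-0.155382)·e^{-i(0)(0.4447)} = -0.126454-0.090293i

Re=-0.1265 Im=-0.0903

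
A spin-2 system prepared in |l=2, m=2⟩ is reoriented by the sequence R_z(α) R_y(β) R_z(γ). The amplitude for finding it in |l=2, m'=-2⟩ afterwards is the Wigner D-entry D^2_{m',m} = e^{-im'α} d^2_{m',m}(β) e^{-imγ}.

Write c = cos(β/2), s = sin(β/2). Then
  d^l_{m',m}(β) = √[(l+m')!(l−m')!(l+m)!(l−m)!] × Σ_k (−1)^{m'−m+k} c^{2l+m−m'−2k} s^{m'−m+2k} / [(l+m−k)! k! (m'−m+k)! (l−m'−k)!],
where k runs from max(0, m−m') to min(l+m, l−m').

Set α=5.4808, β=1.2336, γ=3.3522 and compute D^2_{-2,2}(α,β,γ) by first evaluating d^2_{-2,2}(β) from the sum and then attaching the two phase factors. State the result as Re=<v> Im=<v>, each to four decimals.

Re=-0.0492 Im=-0.1005

Split into d^2_{-2,2}(β=1.2336) × two z-phases.
c=cos(1.2336/2)=0.815734, s=sin(1.2336/2)=0.578428; N=√[1·24·24·1]=24.000000
k: max(0,(2)−(-2))=4 … min(2+(2),2−(-2))=4
  k=4: (−1)^0·24.0000/(24)·0.8157^0·0.5784^4 = +0.111943
d^2_{-2,2}(1.2336) = +0.111943
D = (-0.033968-0.999423i)·(+0.111943)·(+0.912593-0.408869i) = -0.049214-0.100545i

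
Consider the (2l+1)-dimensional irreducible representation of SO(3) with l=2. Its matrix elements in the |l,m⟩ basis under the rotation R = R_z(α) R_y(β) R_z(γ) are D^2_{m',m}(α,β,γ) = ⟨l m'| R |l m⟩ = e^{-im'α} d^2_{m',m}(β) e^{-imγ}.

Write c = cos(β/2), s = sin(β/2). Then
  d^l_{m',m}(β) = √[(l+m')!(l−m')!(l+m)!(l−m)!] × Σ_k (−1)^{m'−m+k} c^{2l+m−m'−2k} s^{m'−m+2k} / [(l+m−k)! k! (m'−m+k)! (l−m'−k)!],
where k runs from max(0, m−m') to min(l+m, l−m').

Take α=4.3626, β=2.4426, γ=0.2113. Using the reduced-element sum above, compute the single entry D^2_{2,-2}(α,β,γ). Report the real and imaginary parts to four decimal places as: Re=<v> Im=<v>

Re=-0.3380 Im=-0.7021

D^2_{2,-2}(4.3626,2.4426,0.2113) = e^{-i·2·4.3626}·d^2_{2,-2}(2.4426)·e^{-i·-2·0.2113}. Compute d first:
Half-angle: c=0.342425, s=0.939545. N=√(24·1·1·24)=24.000000
Admissible k: 0..0 (factorial args all ≥0)
  k=0: (−1)^4·24.0000/(24)·0.3424^0·0.9395^4 = +0.779239
d^2_{2,-2}(2.4426) = +0.779239
Phases: e^{-i·(2)·4.3626}=-0.765114-0.643895i, e^{-i·(-2)·0.2113}=+0.912026+0.410133i ⇒ D=-0.337973-0.702131i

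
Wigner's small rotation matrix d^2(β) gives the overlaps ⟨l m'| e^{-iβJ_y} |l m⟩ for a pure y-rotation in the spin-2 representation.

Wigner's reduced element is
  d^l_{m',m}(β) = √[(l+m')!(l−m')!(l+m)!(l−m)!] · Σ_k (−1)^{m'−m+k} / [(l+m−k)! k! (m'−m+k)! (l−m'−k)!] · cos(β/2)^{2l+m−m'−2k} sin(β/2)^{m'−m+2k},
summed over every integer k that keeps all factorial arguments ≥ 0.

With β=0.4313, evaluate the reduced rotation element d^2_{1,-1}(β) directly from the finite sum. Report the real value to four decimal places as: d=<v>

d=0.1290

d^2_{1,-1}(β=0.4313) via Wigner's sum:
With c≡cos(β/2)=0.976838 and s≡sin(β/2)=0.213982, N=[6·1·1·6]^{1/2}=6.000000
k: max(0,(-1)−(1))=0 … min(2+(-1),2−(1))=1
  k=0: (−1)^2·6.0000/(2)·0.9768^2·0.2140^2 = +0.131076
  k=1: (−1)^3·6.0000/(6)·0.9768^0·0.2140^4 = -0.002097
d^2_{1,-1}(0.4313) = +0.131076 -0.002097 = +0.128979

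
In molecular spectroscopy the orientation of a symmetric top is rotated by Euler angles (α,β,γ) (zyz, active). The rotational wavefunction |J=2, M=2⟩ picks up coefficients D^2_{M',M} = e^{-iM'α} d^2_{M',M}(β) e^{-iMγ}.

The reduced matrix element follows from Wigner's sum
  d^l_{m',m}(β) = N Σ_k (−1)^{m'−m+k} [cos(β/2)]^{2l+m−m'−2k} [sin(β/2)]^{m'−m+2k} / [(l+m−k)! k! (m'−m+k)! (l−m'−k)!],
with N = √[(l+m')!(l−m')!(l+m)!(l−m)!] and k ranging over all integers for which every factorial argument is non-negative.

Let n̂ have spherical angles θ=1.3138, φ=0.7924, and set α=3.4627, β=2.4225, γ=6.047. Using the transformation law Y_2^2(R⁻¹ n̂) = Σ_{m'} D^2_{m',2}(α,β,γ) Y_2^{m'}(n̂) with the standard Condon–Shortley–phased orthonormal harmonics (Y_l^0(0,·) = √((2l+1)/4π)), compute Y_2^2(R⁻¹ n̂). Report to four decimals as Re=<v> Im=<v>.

Re=0.0875 Im=-0.1385

Need the full column D^2_{m',2} for m'=−2..2 at α=3.4627, β=2.4225, γ=6.047.
cos(β/2)=0.351850, sin(β/2)=0.936057
d^2_{-2,2}: single k=4 term ⇒ +0.767730;  D = +0.338223+0.689213i
d^2_{-1,2}: single k=3 term ⇒ +0.577156;  D = -0.404800-0.411395i
d^2_{0,2}: single k=2 term ⇒ +0.265701;  D = +0.236605+0.120894i
d^2_{1,2}: single k=1 term ⇒ +0.081546;  D = -0.080615-0.012288i
d^2_{2,2}: single k=0 term ⇒ +0.015326;  D = +0.015105-0.002591i
Y_2^{m'}(θ=1.3138,φ=0.7924) and Σ D·Y over m':
  (+0.3382+0.6892i)·(-0.0051-0.3613i)  (-0.4048-0.4114i)·(+0.1333-0.1352i)  (+0.2366+0.1209i)·(-0.2543+0.0000i)  (-0.0806-0.0123i)·(-0.1333-0.1352i)  (+0.0151-0.0026i)·(-0.0051+0.3613i)
Y_2^2(R⁻¹ n̂) = +0.087467-0.138528i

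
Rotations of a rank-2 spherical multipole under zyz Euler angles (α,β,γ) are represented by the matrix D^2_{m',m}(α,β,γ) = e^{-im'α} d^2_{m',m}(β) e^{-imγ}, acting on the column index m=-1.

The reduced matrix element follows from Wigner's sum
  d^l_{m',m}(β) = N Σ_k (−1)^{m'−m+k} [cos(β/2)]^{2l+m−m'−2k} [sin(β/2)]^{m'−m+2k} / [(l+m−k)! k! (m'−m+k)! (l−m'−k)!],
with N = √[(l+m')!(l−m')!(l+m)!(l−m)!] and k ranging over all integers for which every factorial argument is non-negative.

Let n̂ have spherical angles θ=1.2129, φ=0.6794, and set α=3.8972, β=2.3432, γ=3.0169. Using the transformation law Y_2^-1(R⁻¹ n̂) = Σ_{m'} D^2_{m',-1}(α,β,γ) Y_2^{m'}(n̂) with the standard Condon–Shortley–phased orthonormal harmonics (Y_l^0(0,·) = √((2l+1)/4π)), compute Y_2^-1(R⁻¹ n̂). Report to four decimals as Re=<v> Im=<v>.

Re=0.2744 Im=-0.0851

Need the full column D^2_{m',-1} for m'=−2..2 at α=3.8972, β=2.3432, γ=3.0169.
cos(β/2)=0.388678, sin(β/2)=0.921374
d^2_{-2,-1}: single k=1 term ⇒ +0.108202;  D = -0.019826-0.106370i
d^2_{-1,-1}: k∈[0..1] ⇒ +0.022822 -0.384745 = -0.361922;  D = -0.292248-0.213492i
d^2_{0,-1}: k∈[0..1] ⇒ -0.132520 +0.744686 = +0.612166;  D = -0.607413+0.076135i
d^2_{1,-1}: k∈[0..1] ⇒ +0.384745 -0.720681 = -0.335936;  D = -0.213965+0.258983i
d^2_{2,-1}: single k=0 term ⇒ -0.608033;  D = -0.039562-0.606745i
Y_2^{m'}(θ=1.2129,φ=0.6794) and Σ D·Y over m':
  (-0.0198-0.1064i)·(+0.0713-0.3313i)  (-0.2922-0.2135i)·(+0.1972-0.1593i)  (-0.6074+0.0761i)·(-0.1993+0.0000i)  (-0.2140+0.2590i)·(-0.1972-0.1593i)  (-0.0396-0.6067i)·(+0.0713+0.3313i)
Y_2^-1(R⁻¹ n̂) = +0.274388-0.085104i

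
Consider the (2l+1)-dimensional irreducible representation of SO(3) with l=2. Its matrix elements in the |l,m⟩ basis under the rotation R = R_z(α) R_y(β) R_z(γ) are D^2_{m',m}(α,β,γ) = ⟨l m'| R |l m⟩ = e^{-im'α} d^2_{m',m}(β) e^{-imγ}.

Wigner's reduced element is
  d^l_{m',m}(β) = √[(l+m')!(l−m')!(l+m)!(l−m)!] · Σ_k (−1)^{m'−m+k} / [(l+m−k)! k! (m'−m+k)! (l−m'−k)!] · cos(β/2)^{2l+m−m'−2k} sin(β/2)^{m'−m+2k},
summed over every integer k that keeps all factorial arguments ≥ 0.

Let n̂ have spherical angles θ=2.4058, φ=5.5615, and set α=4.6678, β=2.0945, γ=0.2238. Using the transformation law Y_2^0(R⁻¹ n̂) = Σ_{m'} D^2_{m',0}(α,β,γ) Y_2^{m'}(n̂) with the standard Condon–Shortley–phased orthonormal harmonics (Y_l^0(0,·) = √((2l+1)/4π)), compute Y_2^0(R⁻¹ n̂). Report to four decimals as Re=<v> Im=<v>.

Need the full column D^2_{m',0} for m'=−2..2 at α=4.6678, β=2.0945, γ=0.2238.
cos(β/2)=0.499955, sin(β/2)=0.866052
d^2_{-2,0}: single k=2 term ⇒ +0.459224;  D = -0.457399+0.040898i
d^2_{-1,0}: k∈[1..2] ⇒ +0.265101 -0.795495 = -0.530394;  D = +0.023642+0.529867i
d^2_{0,0}: k∈[0..2] ⇒ +0.062477 -0.749909 +0.562568 = -0.124864;  D = -0.124864+0.000000i
d^2_{1,0}: k∈[0..1] ⇒ -0.265101 +0.795495 = +0.530394;  D = -0.023642+0.529867i
d^2_{2,0}: single k=0 term ⇒ +0.459224;  D = -0.457399-0.040898i
Y_2^{m'}(θ=2.4058,φ=5.5615) and Σ D·Y over m':
  (-0.4574+0.0409i)·(+0.0221+0.1726i)  (+0.0236+0.5299i)·(-0.2885-0.2539i)  (-0.1249+0.0000i)·(+0.2046+0.0000i)  (-0.0236+0.5299i)·(+0.2885-0.2539i)  (-0.4574-0.0409i)·(+0.0221-0.1726i)
Y_2^0(R⁻¹ n̂) = +0.195574+0.000000i

Re=0.1956 Im=0.0000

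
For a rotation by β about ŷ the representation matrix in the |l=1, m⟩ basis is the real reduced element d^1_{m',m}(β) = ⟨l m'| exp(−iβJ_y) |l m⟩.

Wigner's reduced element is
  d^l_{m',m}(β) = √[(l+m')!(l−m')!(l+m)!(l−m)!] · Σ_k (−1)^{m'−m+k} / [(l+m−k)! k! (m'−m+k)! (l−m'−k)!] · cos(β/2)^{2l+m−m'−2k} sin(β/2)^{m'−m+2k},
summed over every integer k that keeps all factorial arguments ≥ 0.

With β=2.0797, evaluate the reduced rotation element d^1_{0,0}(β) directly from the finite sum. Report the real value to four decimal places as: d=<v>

d^1_{0,0}(β=2.0797) via Wigner's sum:
With c≡cos(β/2)=0.506350 and s≡sin(β/2)=0.862328, N=[1·1·1·1]^{1/2}=1.000000
k: max(0,(0)−(0))=0 … min(1+(0),1−(0))=1
  k=0: (−1)^0·1.0000/(1)·0.5063^2·0.8623^0 = +0.256390
  k=1: (−1)^1·1.0000/(1)·0.5063^0·0.8623^2 = -0.743610
d^1_{0,0}(2.0797) = +0.256390 -0.743610 = -0.487220

d=-0.4872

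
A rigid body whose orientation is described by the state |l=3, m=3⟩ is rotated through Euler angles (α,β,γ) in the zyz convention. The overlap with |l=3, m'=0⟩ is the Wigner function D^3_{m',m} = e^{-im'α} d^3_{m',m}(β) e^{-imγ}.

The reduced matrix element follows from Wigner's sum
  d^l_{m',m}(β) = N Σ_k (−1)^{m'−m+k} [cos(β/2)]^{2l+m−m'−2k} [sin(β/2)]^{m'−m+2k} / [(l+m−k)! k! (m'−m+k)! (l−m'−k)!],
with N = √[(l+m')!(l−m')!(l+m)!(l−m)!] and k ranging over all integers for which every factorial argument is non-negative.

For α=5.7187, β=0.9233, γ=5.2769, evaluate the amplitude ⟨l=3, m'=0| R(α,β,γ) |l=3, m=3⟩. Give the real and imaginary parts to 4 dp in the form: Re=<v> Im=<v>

Re=-0.2815 Im=0.0347

Split into d^3_{0,3}(β=0.9233) × two z-phases.
c=cos(0.9233/2)=0.895319, s=sin(0.9233/2)=0.445426; N=√[6·6·720·1]=160.996894
Admissible k: 3..3 (factorial args all ≥0)
  k=3: (−1)^0·160.9969/(36)·0.8953^3·0.4454^3 = +0.283645
d^3_{0,3}(0.9233) = +0.283645
Attach z-rotation phases: D = e^{-i(0)(5.7187)}·(+0.283645)·e^{-i(3)(5.2769)} = -0.281511+0.034726i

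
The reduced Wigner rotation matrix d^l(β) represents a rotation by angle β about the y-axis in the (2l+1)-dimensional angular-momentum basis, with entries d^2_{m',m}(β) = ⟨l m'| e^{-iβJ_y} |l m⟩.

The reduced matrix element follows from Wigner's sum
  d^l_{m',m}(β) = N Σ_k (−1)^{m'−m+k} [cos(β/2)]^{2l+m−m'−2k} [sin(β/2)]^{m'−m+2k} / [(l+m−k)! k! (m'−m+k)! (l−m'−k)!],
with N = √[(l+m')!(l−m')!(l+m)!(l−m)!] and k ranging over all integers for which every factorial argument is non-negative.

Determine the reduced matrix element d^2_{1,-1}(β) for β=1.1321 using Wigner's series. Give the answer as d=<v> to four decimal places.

d=0.5320

d^2_{1,-1}(β=1.1321) via Wigner's sum:
With c≡cos(β/2)=0.844026 and s≡sin(β/2)=0.536302, N=[6·1·1·6]^{1/2}=6.000000
Admissible k: 0..1 (factorial args all ≥0)
  k=0: (−1)^2·6.0000/(2)·0.8440^2·0.5363^2 = +0.614684
  k=1: (−1)^3·6.0000/(6)·0.8440^0·0.5363^4 = -0.082725
d^2_{1,-1}(1.1321) = +0.614684 -0.082725 = +0.531959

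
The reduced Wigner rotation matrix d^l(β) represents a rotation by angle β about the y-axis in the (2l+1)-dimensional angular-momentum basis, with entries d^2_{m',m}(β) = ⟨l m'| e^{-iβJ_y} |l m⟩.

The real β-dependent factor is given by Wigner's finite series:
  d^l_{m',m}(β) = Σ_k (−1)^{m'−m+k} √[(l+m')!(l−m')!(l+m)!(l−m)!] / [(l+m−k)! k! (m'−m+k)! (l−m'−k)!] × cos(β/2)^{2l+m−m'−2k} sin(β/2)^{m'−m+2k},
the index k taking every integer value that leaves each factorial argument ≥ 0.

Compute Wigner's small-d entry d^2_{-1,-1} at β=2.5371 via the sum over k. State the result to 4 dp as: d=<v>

d=-0.2344

d^2_{-1,-1}(β=2.5371) via Wigner's sum:
With c≡cos(β/2)=0.297665 and s≡sin(β/2)=0.954670, N=[1·6·1·6]^{1/2}=6.000000
Admissible k: 0..1 (factorial args all ≥0)
  k=0: (−1)^0·6.0000/(6)·0.2977^4·0.9547^0 = +0.007851
  k=1: (−1)^1·6.0000/(2)·0.2977^2·0.9547^2 = -0.242262
d^2_{-1,-1}(2.5371) = +0.007851 -0.242262 = -0.234411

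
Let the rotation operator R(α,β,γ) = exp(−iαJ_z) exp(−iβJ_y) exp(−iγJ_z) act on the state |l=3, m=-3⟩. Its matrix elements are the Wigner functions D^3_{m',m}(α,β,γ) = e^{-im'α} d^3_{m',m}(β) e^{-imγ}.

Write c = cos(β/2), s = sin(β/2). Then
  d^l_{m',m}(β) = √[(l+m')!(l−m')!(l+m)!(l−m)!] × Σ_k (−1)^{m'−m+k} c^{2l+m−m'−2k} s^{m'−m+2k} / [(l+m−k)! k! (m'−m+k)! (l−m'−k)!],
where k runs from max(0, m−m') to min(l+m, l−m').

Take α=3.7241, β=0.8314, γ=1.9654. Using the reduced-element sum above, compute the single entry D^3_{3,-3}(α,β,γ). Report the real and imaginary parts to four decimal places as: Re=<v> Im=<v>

Split into d^3_{3,-3}(β=0.8314) × two z-phases.
With c≡cos(β/2)=0.914834 and s≡sin(β/2)=0.403830, N=[720·1·1·720]^{1/2}=720.000000
Admissible k: 0..0 (factorial args all ≥0)
  k=0: (−1)^6·720.0000/(720)·0.9148^0·0.4038^6 = +0.004337
d^3_{3,-3}(0.8314) = +0.004337
Phases: e^{-i·(3)·3.7241}=+0.175807+0.984425i, e^{-i·(-3)·1.9654}=+0.926051-0.377398i ⇒ D=+0.002317+0.003666i

Re=0.0023 Im=0.0037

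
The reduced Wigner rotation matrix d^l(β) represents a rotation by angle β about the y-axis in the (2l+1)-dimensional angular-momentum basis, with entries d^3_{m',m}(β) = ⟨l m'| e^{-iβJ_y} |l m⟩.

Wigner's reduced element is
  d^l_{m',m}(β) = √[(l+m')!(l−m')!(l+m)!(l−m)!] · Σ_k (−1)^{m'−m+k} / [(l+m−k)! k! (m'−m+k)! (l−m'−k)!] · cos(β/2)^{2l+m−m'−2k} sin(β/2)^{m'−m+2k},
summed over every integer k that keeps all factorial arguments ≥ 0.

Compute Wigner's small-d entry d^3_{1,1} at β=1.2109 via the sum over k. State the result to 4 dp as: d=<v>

d^3_{1,1}(β=1.2109) via Wigner's sum:
With c≡cos(β/2)=0.822246 and s≡sin(β/2)=0.569132, N=[24·2·24·2]^{1/2}=48.000000
k: max(0,(1)−(1))=0 … min(3+(1),3−(1))=2
  k=0: (−1)^0·48.0000/(48)·0.8222^6·0.5691^0 = +0.309037
  k=1: (−1)^1·48.0000/(6)·0.8222^4·0.5691^2 = -1.184468
  k=2: (−1)^2·48.0000/(8)·0.8222^2·0.5691^4 = +0.425606
d^3_{1,1}(1.2109) = +0.309037 -1.184468 +0.425606 = -0.449825

d=-0.4498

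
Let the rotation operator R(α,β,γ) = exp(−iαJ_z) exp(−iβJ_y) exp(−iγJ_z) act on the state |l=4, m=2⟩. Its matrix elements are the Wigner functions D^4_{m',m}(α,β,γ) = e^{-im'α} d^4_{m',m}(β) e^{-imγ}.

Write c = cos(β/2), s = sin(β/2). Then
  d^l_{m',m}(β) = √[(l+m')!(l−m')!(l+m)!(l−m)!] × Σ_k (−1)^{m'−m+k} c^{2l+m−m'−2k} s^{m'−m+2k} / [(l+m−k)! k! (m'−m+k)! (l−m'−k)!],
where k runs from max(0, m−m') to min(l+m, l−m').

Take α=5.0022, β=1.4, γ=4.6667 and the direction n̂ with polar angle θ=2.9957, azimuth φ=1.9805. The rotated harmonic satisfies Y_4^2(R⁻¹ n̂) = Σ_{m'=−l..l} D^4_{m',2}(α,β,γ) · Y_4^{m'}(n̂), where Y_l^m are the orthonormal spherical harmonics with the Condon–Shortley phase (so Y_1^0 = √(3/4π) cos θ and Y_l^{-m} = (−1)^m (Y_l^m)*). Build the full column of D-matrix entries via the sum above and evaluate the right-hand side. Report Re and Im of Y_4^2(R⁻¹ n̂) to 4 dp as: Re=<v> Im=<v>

Need the full column D^4_{m',2} for m'=−4..4 at α=5.0022, β=1.4, γ=4.6667.
cos(β/2)=0.764842, sin(β/2)=0.644218
d^4_{-4,2}: single k=6 term ⇒ +0.221268;  D = -0.069640-0.210023i
d^4_{-3,2}: k∈[5..6] ⇒ +0.557268 -0.131785 = +0.425483;  D = +0.348750-0.243740i
d^4_{-2,2}: k∈[4..6] ⇒ +0.884116 -0.501789 +0.029666 = +0.411993;  D = +0.322673+0.256165i
d^4_{-1,2}: k∈[3..5] ⇒ +0.989628 -1.053137 +0.149430 = +0.085921;  D = -0.031965+0.079753i
d^4_{0,2}: k∈[2..4] ⇒ +0.788166 -1.491104 +0.396699 = -0.306239;  D = +0.304962+0.027945i
d^4_{1,2}: k∈[1..3] ⇒ +0.418477 -1.484442 +0.702092 = -0.363874;  D = +0.071732+0.356733i
d^4_{2,2}: k∈[0..2] ⇒ +0.117105 -0.996960 +0.884116 = +0.004261;  D = +0.003763-0.001999i
d^4_{3,2}: k∈[0..1] ⇒ -0.369062 +0.785493 = +0.416431;  D = +0.292291+0.296615i
d^4_{4,2}: single k=0 term ⇒ +0.439618;  D = -0.211894+0.385182i
Y_4^{m'}(θ=2.9957,φ=1.9805) and Σ D·Y over m':
  (-0.0696-0.2100i)·(-0.0000-0.0002i)  (+0.3488-0.2437i)·(-0.0036-0.0013i)  (+0.3227+0.2562i)·(-0.0282+0.0302i)  (-0.0320+0.0798i)·(+0.1044+0.2404i)  (+0.3050+0.0279i)·(+0.7585+0.0000i)  (+0.0717+0.3567i)·(-0.1044+0.2404i)  (+0.0038-0.0020i)·(-0.0282-0.0302i)  (+0.2923+0.2966i)·(+0.0036-0.0013i)  (-0.2119+0.3852i)·(-0.0000+0.0002i)
Y_4^2(R⁻¹ n̂) = +0.098276+0.005390i

Re=0.0983 Im=0.0054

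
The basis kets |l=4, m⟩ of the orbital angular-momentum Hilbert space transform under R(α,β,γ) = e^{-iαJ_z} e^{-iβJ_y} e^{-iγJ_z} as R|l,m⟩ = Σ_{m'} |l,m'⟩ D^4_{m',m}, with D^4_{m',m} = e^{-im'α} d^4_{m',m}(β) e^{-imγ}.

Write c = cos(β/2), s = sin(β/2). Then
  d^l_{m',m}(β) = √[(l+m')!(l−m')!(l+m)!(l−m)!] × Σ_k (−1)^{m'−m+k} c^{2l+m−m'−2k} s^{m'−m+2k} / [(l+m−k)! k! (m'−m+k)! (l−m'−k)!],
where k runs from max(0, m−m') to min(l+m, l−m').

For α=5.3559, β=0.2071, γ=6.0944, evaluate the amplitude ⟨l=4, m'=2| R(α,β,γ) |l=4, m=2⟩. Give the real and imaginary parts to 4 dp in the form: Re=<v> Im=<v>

First d^4_{2,2}(β=0.2071), then the phase factors e^{-i(2)α} and e^{-i(2)γ}:
With c≡cos(β/2)=0.994643 and s≡sin(β/2)=0.103365, N=[720·2·720·2]^{1/2}=1440.000000
k: max(0,(2)−(2))=0 … min(4+(2),4−(2))=2
  k=0: (−1)^0·1440.0000/(1440)·0.9946^8·0.1034^0 = +0.957943
  k=1: (−1)^1·1440.0000/(120)·0.9946^6·0.1034^2 = -0.124146
  k=2: (−1)^2·1440.0000/(96)·0.9946^4·0.1034^4 = +0.001676
d^4_{2,2}(0.2071) = +0.957943 -0.124146 +0.001676 = +0.835473
Phases: e^{-i·(2)·5.3559}=-0.279981+0.960006i, e^{-i·(2)·6.0944}=+0.929563+0.368663i ⇒ D=-0.513129+0.659327i

Re=-0.5131 Im=0.6593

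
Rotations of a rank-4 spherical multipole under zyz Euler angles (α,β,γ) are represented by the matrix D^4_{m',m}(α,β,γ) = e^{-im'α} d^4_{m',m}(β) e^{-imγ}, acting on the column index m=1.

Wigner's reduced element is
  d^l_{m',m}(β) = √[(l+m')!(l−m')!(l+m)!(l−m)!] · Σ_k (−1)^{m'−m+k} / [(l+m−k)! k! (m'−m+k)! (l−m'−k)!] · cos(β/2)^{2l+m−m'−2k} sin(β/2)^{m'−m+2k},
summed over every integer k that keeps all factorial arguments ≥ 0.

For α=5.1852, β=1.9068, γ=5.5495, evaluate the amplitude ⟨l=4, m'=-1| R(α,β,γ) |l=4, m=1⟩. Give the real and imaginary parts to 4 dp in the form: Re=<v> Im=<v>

Re=0.0400 Im=-0.0153

Split into d^4_{-1,1}(β=1.9068) × two z-phases.
With c≡cos(β/2)=0.578914 and s≡sin(β/2)=0.815389, N=[6·120·120·6]^{1/2}=720.000000
The bounds max(0,m−m')=2 and min(l+m,l−m')=5 give 4 terms
  k=2: (−1)^0·720.0000/(72)·0.5789^6·0.8154^2 = +0.250273
  k=3: (−1)^1·720.0000/(24)·0.5789^4·0.8154^4 = -1.489485
  k=4: (−1)^2·720.0000/(48)·0.5789^2·0.8154^6 = +1.477431
  k=5: (−1)^3·720.0000/(720)·0.5789^0·0.8154^8 = -0.195396
d^4_{-1,1}(1.9068) = +0.250273 -1.489485 +1.477431 -0.195396 = +0.042822
Attach z-rotation phases: D = e^{-i(-1)(5.1852)}·(+0.042822)·e^{-i(1)(5.5495)} = +0.040012-0.015257i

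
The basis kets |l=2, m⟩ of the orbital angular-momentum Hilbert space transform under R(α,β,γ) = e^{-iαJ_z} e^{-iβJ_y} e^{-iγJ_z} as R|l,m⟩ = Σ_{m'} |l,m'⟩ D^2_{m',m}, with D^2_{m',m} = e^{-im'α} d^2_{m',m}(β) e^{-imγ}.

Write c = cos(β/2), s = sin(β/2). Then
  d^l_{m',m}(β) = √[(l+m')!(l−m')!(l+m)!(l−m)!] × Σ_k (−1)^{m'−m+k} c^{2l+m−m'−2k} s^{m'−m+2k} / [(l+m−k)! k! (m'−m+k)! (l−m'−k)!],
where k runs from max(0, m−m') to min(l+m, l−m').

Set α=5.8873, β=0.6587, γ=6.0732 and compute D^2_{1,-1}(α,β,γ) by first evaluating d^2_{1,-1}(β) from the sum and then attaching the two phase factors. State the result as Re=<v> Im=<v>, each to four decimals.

Re=0.2654 Im=0.0499

First d^2_{1,-1}(β=0.6587), then the phase factors e^{-i(1)α} and e^{-i(-1)γ}:
Half-angle: c=0.946253, s=0.323428. N=√(6·1·1·6)=6.000000
Admissible k: 0..1 (factorial args all ≥0)
  k=0: (−1)^2·6.0000/(2)·0.9463^2·0.3234^2 = +0.280990
  k=1: (−1)^3·6.0000/(6)·0.9463^0·0.3234^4 = -0.010942
d^2_{1,-1}(0.6587) = +0.280990 -0.010942 = +0.270048
Phases: e^{-i·(1)·5.8873}=+0.922656+0.385625i, e^{-i·(-1)·6.0732}=+0.978034-0.208446i ⇒ D=+0.265395+0.049913i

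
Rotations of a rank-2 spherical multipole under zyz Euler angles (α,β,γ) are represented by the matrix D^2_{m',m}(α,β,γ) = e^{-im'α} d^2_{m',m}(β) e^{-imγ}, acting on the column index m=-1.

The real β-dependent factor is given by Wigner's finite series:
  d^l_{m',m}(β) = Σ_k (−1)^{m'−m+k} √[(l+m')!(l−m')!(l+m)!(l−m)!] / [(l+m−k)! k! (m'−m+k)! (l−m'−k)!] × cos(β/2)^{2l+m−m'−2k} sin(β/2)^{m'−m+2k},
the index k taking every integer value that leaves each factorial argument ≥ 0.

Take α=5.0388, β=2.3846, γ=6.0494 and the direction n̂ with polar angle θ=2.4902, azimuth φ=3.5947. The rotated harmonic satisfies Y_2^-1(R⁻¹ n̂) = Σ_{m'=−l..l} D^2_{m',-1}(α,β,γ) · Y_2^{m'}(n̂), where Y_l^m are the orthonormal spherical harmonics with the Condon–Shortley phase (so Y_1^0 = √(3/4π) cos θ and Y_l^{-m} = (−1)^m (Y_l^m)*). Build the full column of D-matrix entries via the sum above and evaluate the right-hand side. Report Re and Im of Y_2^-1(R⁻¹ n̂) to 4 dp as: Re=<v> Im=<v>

Re=0.3003 Im=0.2297

Need the full column D^2_{m',-1} for m'=−2..2 at α=5.0388, β=2.3846, γ=6.0494.
cos(β/2)=0.369524, sin(β/2)=0.929221
d^2_{-2,-1}: single k=1 term ⇒ +0.093773;  D = -0.085659-0.038154i
d^2_{-1,-1}: k∈[0..1] ⇒ +0.018645 -0.353707 = -0.335062;  D = -0.030991+0.333626i
d^2_{0,-1}: k∈[0..1] ⇒ -0.114847 +0.726232 = +0.611384;  D = +0.594753-0.141634i
d^2_{1,-1}: k∈[0..1] ⇒ +0.353707 -0.745550 = -0.391843;  D = -0.208207-0.331950i
d^2_{2,-1}: single k=0 term ⇒ -0.592966;  D = +0.374781-0.459508i
Y_2^{m'}(θ=2.4902,φ=3.5947) and Σ D·Y over m':
  (-0.0857-0.0382i)·(+0.0876-0.1118i)  (-0.0310+0.3336i)·(+0.3349-0.1631i)  (+0.5948-0.1416i)·(+0.2830+0.0000i)  (-0.2082-0.3319i)·(-0.3349-0.1631i)  (+0.3748-0.4595i)·(+0.0876+0.1118i)
Y_2^-1(R⁻¹ n̂) = +0.300337+0.229707i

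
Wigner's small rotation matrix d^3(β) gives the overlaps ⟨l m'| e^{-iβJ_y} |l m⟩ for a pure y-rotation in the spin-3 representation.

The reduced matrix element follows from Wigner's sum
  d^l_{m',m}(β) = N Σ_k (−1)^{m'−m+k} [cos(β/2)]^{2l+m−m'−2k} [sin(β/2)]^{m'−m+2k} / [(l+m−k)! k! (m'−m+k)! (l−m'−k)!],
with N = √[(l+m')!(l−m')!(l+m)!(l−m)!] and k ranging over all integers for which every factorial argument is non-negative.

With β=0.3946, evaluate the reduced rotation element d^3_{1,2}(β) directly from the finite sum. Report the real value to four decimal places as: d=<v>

d^3_{1,2}(β=0.3946) via Wigner's sum:
c=cos(0.3946/2)=0.980599, s=sin(0.3946/2)=0.196022; N=√[24·2·120·1]=75.894664
k: max(0,(2)−(1))=1 … min(3+(2),3−(1))=2
  k=1: (−1)^0·75.8947/(24)·0.9806^5·0.1960^1 = +0.562036
  k=2: (−1)^1·75.8947/(12)·0.9806^3·0.1960^3 = -0.044918
d^3_{1,2}(0.3946) = +0.562036 -0.044918 = +0.517118

d=0.5171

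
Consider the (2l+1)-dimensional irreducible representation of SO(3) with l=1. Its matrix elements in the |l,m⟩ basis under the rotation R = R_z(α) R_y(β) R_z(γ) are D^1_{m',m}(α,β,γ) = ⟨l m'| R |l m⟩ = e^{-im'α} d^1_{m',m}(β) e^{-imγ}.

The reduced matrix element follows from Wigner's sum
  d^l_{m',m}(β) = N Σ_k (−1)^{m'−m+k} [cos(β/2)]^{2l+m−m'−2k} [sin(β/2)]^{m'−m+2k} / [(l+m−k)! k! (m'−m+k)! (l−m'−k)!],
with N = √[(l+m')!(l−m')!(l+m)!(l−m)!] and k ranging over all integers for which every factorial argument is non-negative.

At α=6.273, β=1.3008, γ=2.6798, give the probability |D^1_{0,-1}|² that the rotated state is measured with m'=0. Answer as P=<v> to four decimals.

D^1_{0,-1}(6.273,1.3008,2.6798) = e^{-i·0·6.273}·d^1_{0,-1}(1.3008)·e^{-i·-1·2.6798}. Compute d first:
With c≡cos(β/2)=0.795842 and s≡sin(β/2)=0.605505, N=[1·1·1·2]^{1/2}=1.414214
k∈{0} keeps every argument non-negative
  k=0: (−1)^1·1.4142/(1)·0.7958^1·0.6055^1 = -0.681490
d^1_{0,-1}(1.3008) = -0.681490
|D^1_{0,-1}|² = |d^1_{0,-1}(β)|² = (-0.681490)² = 0.464428 (the z-rotation phases have unit modulus)

P=0.4644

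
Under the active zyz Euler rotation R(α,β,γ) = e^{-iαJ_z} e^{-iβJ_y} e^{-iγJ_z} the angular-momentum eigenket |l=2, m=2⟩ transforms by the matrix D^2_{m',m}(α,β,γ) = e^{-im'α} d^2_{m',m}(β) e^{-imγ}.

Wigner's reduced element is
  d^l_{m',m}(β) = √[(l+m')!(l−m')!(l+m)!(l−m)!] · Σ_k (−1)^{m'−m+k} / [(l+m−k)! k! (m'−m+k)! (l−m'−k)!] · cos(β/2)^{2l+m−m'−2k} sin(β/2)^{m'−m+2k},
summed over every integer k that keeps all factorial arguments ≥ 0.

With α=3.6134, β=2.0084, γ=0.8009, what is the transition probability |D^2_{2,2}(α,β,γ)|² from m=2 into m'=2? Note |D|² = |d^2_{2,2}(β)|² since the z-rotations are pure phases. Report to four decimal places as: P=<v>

P=0.0069

D^2_{2,2}(3.6134,2.0084,0.8009) = e^{-i·2·3.6134}·d^2_{2,2}(2.0084)·e^{-i·2·0.8009}. Compute d first:
With c≡cos(β/2)=0.536763 and s≡sin(β/2)=0.843733, N=[24·1·24·1]^{1/2}=24.000000
k∈{0} keeps every argument non-negative
  k=0: (−1)^0·24.0000/(24)·0.5368^4·0.8437^0 = +0.083010
d^2_{2,2}(2.0084) = +0.083010
|D^2_{2,2}|² = |d^2_{2,2}(β)|² = (+0.083010)² = 0.006891 (the z-rotation phases have unit modulus)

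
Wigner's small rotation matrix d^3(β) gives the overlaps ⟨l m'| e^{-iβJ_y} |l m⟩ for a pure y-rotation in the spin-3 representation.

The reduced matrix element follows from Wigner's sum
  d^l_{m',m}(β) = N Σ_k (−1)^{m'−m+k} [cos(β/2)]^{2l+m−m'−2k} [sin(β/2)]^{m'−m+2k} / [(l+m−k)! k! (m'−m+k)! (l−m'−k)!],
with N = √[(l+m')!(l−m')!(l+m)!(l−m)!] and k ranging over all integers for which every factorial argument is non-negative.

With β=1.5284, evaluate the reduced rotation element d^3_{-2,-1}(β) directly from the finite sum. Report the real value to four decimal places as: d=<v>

d^3_{-2,-1}(β=1.5284) via Wigner's sum:
With c≡cos(β/2)=0.721936 and s≡sin(β/2)=0.691960, N=[1·120·2·24]^{1/2}=75.894664
The bounds max(0,m−m')=1 and min(l+m,l−m')=2 give 2 terms
  k=1: (−1)^0·75.8947/(24)·0.7219^5·0.6920^1 = +0.429116
  k=2: (−1)^1·75.8947/(12)·0.7219^3·0.6920^3 = -0.788440
d^3_{-2,-1}(1.5284) = +0.429116 -0.788440 = -0.359324

d=-0.3593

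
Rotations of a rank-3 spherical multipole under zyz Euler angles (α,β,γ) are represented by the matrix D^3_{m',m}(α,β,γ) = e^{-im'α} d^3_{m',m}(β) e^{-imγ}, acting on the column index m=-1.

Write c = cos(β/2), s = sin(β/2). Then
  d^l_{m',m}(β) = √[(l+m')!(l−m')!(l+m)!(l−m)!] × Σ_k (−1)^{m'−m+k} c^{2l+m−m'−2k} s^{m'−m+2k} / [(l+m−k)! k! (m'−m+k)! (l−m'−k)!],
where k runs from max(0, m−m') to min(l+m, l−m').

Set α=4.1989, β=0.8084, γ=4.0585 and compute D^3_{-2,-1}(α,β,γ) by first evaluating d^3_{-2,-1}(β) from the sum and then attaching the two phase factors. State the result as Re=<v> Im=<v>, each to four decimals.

Re=0.5149 Im=-0.0569

Split into d^3_{-2,-1}(β=0.8084) × two z-phases.
c=cos(0.8084/2)=0.919417, s=sin(0.8084/2)=0.393283; N=√[1·120·2·24]=75.894664
Admissible k: 1..2 (factorial args all ≥0)
  k=1: (−1)^0·75.8947/(24)·0.9194^5·0.3933^1 = +0.817088
  k=2: (−1)^1·75.8947/(12)·0.9194^3·0.3933^3 = -0.299009
d^3_{-2,-1}(0.8084) = +0.817088 -0.299009 = +0.518079
Phases: e^{-i·(-2)·4.1989}=-0.517407+0.855739i, e^{-i·(-1)·4.0585}=-0.608278-0.793724i ⇒ D=+0.514944-0.056910i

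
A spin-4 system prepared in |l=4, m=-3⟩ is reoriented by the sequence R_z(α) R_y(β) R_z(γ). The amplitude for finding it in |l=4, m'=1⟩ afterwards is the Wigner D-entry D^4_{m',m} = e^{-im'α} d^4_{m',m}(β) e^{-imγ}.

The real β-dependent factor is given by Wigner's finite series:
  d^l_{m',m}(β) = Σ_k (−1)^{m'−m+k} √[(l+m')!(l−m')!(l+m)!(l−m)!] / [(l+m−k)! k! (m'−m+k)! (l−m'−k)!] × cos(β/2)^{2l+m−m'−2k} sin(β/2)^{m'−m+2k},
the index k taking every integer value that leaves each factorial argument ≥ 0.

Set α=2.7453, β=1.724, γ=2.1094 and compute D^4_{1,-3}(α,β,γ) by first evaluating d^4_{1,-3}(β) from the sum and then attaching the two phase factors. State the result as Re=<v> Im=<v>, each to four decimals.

First d^4_{1,-3}(β=1.724), then the phase factors e^{-i(1)α} and e^{-i(-3)γ}:
Half-angle: c=0.650920, s=0.759146. N=√(120·6·1·5040)=1904.940944
k: max(0,(-3)−(1))=0 … min(4+(-3),4−(1))=1
  k=0: (−1)^4·1904.9409/(144)·0.6509^4·0.7591^4 = +0.788736
  k=1: (−1)^5·1904.9409/(240)·0.6509^2·0.7591^6 = -0.643691
d^4_{1,-3}(1.724) = +0.788736 -0.643691 = +0.145045
Attach z-rotation phases: D = e^{-i(1)(2.7453)}·(+0.145045)·e^{-i(-3)(2.1094)} = -0.131149-0.061952i

Re=-0.1311 Im=-0.0620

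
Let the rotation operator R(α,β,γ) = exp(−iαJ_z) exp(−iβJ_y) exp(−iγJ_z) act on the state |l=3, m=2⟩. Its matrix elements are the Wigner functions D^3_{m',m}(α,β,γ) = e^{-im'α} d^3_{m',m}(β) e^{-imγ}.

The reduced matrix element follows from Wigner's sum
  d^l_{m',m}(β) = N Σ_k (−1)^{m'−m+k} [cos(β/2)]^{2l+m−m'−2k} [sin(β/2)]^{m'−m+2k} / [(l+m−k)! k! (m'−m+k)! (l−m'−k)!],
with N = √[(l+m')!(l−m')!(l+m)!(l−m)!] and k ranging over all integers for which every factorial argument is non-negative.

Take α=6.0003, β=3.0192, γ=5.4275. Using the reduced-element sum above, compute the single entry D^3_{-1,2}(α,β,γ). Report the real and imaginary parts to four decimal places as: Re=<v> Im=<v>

D^3_{-1,2}(6.0003,3.0192,5.4275) = e^{-i·-1·6.0003}·d^3_{-1,2}(3.0192)·e^{-i·2·5.4275}. Compute d first:
Half-angle: c=0.061158, s=0.998128. N=√(2·24·120·1)=75.894664
Admissible k: 3..4 (factorial args all ≥0)
  k=3: (−1)^0·75.8947/(12)·0.0612^3·0.9981^3 = +0.001439
  k=4: (−1)^1·75.8947/(24)·0.0612^1·0.9981^5 = -0.191596
d^3_{-1,2}(3.0192) = +0.001439 -0.191596 = -0.190157
Attach z-rotation phases: D = e^{-i(-1)(6.0003)}·(-0.190157)·e^{-i(2)(5.4275)} = -0.026970-0.188235i

Re=-0.0270 Im=-0.1882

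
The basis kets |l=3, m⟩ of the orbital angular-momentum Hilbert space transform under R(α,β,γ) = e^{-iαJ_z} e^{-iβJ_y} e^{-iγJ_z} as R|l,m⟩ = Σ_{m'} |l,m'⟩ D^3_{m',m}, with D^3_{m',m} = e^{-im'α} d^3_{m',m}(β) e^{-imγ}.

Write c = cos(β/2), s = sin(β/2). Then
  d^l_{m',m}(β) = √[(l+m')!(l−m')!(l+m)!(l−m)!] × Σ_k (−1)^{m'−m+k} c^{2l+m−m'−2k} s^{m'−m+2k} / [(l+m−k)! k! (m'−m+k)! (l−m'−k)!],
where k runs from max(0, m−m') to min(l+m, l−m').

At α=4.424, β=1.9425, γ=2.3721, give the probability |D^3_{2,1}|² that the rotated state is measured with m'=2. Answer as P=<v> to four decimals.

P=0.2402

Split into d^3_{2,1}(β=1.9425) × two z-phases.
c=cos(1.9425/2)=0.564268, s=sin(1.9425/2)=0.825592; N=√[120·1·24·2]=75.894664
k∈{0,1} keeps every argument non-negative
  k=0: (−1)^1·75.8947/(24)·0.5643^5·0.8256^1 = -0.149346
  k=1: (−1)^2·75.8947/(12)·0.5643^3·0.8256^3 = +0.639414
d^3_{2,1}(1.9425) = -0.149346 +0.639414 = +0.490068
|D^3_{2,1}|² = |d^3_{2,1}(β)|² = (+0.490068)² = 0.240167 (the z-rotation phases have unit modulus)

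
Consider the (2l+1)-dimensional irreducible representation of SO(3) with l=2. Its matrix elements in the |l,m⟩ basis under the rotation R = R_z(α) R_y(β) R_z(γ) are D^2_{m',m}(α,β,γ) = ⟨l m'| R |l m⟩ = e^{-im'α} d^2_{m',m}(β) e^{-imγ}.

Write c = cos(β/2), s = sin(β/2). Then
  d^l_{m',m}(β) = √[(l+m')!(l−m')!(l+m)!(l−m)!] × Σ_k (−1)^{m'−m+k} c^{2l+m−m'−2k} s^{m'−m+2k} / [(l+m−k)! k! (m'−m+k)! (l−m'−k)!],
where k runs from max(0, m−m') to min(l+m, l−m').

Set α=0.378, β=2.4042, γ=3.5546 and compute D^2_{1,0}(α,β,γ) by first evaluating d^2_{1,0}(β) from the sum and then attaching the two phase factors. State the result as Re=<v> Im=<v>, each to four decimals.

First d^2_{1,0}(β=2.4042), then the phase factors e^{-i(1)α} and e^{-i(0)γ}:
c=cos(2.4042/2)=0.360400, s=sin(2.4042/2)=0.932798; N=√[6·1·2·2]=4.898979
The bounds max(0,m−m')=0 and min(l+m,l−m')=1 give 2 terms
  k=0: (−1)^1·4.8990/(2)·0.3604^3·0.9328^1 = -0.106959
  k=1: (−1)^2·4.8990/(2)·0.3604^1·0.9328^3 = +0.716511
d^2_{1,0}(2.4042) = -0.106959 +0.716511 = +0.609552
D = (+0.929405-0.369062i)·(+0.609552)·(+1.000000+0.000000i) = +0.566521-0.224963i

Re=0.5665 Im=-0.2250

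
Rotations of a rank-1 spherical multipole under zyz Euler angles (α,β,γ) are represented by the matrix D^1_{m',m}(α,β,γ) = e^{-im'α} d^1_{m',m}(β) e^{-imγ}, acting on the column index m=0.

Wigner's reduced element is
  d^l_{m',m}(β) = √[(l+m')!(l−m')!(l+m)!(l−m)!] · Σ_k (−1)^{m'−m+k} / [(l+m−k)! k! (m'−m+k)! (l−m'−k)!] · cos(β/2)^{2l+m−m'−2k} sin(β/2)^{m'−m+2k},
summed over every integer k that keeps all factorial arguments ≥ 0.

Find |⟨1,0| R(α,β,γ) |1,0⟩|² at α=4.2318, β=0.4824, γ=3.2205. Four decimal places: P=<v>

D^1_{0,0}(4.2318,0.4824,3.2205) = e^{-i·0·4.2318}·d^1_{0,0}(0.4824)·e^{-i·0·3.2205}. Compute d first:
c=cos(0.4824/2)=0.971052, s=sin(0.4824/2)=0.238868; N=√[1·1·1·1]=1.000000
Admissible k: 0..1 (factorial args all ≥0)
  k=0: (−1)^0·1.0000/(1)·0.9711^2·0.2389^0 = +0.942942
  k=1: (−1)^1·1.0000/(1)·0.9711^0·0.2389^2 = -0.057058
d^1_{0,0}(0.4824) = +0.942942 -0.057058 = +0.885884
|D^1_{0,0}|² = |d^1_{0,0}(β)|² = (+0.885884)² = 0.784791 (the z-rotation phases have unit modulus)

P=0.7848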